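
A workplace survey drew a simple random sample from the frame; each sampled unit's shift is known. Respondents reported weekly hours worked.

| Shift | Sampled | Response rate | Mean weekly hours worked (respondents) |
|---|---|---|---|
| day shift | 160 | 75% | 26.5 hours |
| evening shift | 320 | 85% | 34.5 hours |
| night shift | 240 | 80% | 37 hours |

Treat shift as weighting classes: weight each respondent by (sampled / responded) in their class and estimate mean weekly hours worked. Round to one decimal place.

33.6

With weight = n_sampled/n_responded per class, the weighted class total is n_sampled:
  day shift: 160 × 26.5 = 4240
  evening shift: 320 × 34.5 = 11,040
  night shift: 240 × 37 = 8880
Adjusted estimate = 24,160 / 720 = 33.5556 → 33.6.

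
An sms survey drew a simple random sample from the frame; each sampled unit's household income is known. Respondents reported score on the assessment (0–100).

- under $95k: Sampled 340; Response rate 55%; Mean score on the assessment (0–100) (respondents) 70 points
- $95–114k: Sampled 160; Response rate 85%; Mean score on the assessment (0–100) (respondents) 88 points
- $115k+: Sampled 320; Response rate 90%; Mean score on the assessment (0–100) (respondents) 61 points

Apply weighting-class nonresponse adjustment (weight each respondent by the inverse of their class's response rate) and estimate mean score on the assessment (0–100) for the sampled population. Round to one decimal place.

Inverse-response-rate weighting restores each class to its sampled count, so class totals weight by n_sampled:
  under $95k: 340 × 70 = 23,800
  $95–114k: 160 × 88 = 14,080
  $115k+: 320 × 61 = 19,520
Adjusted estimate = 57,400 / 820 = 70 → 70.0.

70.0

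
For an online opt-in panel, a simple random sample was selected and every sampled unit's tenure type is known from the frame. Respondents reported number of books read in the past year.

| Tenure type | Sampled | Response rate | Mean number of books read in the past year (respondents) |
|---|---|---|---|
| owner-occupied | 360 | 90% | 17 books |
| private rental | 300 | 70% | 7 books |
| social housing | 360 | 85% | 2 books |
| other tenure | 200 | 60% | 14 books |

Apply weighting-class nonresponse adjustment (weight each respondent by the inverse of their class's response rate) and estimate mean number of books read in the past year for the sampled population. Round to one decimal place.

9.6

With weight = n_sampled/n_responded per class, the weighted class total is n_sampled:
  owner-occupied: 360 × 17 = 6120
  private rental: 300 × 7 = 2100
  social housing: 360 × 2 = 720
  other tenure: 200 × 14 = 2800
Adjusted estimate = 11,740 / 1,220 = 9.62295 → 9.6.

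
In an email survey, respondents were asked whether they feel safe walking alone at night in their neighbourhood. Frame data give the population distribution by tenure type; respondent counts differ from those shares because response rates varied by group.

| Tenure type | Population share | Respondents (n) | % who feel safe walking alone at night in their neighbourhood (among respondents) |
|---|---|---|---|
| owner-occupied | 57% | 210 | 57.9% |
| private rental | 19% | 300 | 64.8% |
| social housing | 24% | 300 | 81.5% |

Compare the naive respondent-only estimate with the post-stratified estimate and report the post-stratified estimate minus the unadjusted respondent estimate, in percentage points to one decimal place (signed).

-4.3 percentage points

Naive respondent-only estimate (weights = respondent counts):
  (210/810)×57.9 + (300/810)×64.8 + (300/810)×81.5 = 69.1963%
Post-stratifying to population shares instead:
  0.57×57.9 + 0.19×64.8 + 0.24×81.5 = 64.875%
Difference = 64.875 − 69.1963 = -4.3213 pp.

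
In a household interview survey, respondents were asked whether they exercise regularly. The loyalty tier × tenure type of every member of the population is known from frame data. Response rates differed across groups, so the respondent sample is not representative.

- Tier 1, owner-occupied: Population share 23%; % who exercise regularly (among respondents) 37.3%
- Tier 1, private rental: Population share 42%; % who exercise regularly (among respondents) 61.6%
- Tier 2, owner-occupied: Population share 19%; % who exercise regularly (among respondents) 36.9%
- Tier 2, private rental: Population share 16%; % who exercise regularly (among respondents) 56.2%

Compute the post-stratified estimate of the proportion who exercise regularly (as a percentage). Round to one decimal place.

Each cell contributes population-share × respondent value:
  Tier 1, owner-occupied: 0.23 × 37.3 = 8.579
  Tier 1, private rental: 0.42 × 61.6 = 25.872
  Tier 2, owner-occupied: 0.19 × 36.9 = 7.011
  Tier 2, private rental: 0.16 × 56.2 = 8.992
Post-stratified estimate = 50.454 → 50.5%.

50.5%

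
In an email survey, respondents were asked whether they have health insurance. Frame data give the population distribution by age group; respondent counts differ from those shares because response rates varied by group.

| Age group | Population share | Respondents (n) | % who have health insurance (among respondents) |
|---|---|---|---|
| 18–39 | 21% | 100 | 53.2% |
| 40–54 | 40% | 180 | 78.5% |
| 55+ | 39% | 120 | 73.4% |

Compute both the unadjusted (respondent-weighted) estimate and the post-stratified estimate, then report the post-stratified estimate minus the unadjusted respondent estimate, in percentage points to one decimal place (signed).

+0.6 percentage points

Naive respondent-only estimate (weights = respondent counts):
  (100/400)×53.2 + (180/400)×78.5 + (120/400)×73.4 = 70.645%
Post-stratified estimate weights by population shares:
  0.21×53.2 + 0.4×78.5 + 0.39×73.4 = 71.198%
Difference = 71.198 − 70.645 = 0.553 pp.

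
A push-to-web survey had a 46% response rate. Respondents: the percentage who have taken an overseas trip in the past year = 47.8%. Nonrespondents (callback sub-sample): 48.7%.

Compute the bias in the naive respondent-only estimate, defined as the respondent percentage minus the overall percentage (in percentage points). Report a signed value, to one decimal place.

Nonresponse fraction = 1 − 0.46 = 0.54.
Bias = (nonresponse fraction) × (respondent percentage − nonrespondent percentage)
     = 0.54 × (47.8 − 48.7) = 0.54 × -0.9 = -0.486.

-0.5 percentage points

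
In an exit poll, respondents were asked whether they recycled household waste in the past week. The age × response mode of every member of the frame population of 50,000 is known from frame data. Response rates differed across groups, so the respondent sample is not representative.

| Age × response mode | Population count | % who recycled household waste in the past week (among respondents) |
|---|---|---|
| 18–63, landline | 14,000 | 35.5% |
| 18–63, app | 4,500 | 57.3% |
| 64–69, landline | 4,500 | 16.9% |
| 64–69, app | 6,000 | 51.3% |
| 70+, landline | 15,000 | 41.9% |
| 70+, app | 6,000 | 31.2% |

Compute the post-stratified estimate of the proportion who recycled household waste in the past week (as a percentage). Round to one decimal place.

Reweight to the known age × response mode distribution:
  18–63, landline: (14,000/50,000) × 35.5 = 9.94
  18–63, app: (4,500/50,000) × 57.3 = 5.157
  64–69, landline: (4,500/50,000) × 16.9 = 1.521
  64–69, app: (6,000/50,000) × 51.3 = 6.156
  70+, landline: (15,000/50,000) × 41.9 = 12.57
  70+, app: (6,000/50,000) × 31.2 = 3.744
Post-stratified estimate = 39.088 → 39.1%.

39.1%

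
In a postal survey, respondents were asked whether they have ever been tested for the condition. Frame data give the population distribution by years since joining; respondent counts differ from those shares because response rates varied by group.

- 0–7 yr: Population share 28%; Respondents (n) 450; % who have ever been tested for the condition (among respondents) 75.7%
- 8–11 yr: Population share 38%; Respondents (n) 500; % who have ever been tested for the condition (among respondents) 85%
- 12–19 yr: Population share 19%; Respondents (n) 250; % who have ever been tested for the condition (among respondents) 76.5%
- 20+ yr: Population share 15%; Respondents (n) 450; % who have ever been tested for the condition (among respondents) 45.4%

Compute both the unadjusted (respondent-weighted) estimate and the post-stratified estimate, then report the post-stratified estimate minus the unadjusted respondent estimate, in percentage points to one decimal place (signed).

+4.5 percentage points

Naive respondent-only estimate (weights = respondent counts):
  (450/1650)×75.7 + (500/1650)×85 + (250/1650)×76.5 + (450/1650)×45.4 = 70.3758%
Post-stratified estimate weights by population shares:
  0.28×75.7 + 0.38×85 + 0.19×76.5 + 0.15×45.4 = 74.841%
Difference = 74.841 − 70.3758 = 4.4652 pp.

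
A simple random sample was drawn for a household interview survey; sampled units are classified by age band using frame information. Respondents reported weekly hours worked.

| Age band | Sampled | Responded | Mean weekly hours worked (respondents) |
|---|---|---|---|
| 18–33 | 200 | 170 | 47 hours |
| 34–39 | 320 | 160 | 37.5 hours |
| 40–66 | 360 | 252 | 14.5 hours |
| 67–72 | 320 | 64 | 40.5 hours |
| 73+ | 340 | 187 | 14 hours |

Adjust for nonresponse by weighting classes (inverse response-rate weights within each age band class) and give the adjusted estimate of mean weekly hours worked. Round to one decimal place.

Response rates by class: 18–33 170/200 = 85%, 34–39 160/320 = 50%, 40–66 252/360 = 70%, 67–72 64/320 = 20%, 73+ 187/340 = 55%.
Each respondent's weight = sampled/responded in their class; summing within a class gives n_sampled, so:
  18–33: 200 × 47 = 9400
  34–39: 320 × 37.5 = 12,000
  40–66: 360 × 14.5 = 5220
  67–72: 320 × 40.5 = 12,960
  73+: 340 × 14 = 4760
Adjusted estimate = 44,340 / 1,540 = 28.7922 → 28.8.

28.8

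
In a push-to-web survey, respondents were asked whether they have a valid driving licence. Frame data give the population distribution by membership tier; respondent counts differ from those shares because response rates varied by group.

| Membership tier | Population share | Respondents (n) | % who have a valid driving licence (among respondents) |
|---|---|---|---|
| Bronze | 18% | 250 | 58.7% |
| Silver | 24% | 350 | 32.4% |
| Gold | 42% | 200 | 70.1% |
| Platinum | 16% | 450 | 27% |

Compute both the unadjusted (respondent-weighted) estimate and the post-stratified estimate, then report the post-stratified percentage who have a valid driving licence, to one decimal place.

52.1%

Unadjusted (pooled respondent) estimate weights by respondent counts:
  (250/1250)×58.7 + (350/1250)×32.4 + (200/1250)×70.1 + (450/1250)×27 = 41.748%
Post-stratified estimate weights by population shares:
  0.18×58.7 + 0.24×32.4 + 0.42×70.1 + 0.16×27 = 52.104%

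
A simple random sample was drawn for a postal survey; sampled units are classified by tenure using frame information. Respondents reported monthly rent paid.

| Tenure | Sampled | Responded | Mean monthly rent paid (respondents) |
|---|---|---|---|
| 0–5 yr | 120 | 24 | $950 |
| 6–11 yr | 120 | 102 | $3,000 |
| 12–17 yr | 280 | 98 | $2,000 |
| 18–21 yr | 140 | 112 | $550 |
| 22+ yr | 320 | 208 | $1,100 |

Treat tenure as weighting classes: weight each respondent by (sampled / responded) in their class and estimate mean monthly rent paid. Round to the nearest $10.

Response rates by class: 0–5 yr 24/120 = 20%, 6–11 yr 102/120 = 85%, 12–17 yr 98/280 = 35%, 18–21 yr 112/140 = 80%, 22+ yr 208/320 = 65%.
Weighting each respondent by the inverse class response rate inflates each class back to its sampled size, so the class weight is n_sampled:
  0–5 yr: 120 × 950 = 114,000
  6–11 yr: 120 × 3000 = 360,000
  12–17 yr: 280 × 2000 = 560,000
  18–21 yr: 140 × 550 = 77,000
  22+ yr: 320 × 1100 = 352,000
Adjusted estimate = 1,463,000 / 980 = 1492.86 → $1,490.

$1,490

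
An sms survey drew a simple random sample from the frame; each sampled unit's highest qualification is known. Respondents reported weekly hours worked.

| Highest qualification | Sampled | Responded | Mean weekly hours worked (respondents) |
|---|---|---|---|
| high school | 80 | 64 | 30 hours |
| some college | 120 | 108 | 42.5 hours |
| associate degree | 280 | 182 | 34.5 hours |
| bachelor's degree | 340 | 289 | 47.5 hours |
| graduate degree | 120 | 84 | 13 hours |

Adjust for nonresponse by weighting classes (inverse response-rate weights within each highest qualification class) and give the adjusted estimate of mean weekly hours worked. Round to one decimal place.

37.1

Class response rates: high school 64/80 = 80%, some college 108/120 = 90%, associate degree 182/280 = 65%, bachelor's degree 289/340 = 85%, graduate degree 84/120 = 70%.
Inverse-response-rate weighting restores each class to its sampled count, so class totals weight by n_sampled:
  high school: 80 × 30 = 2400
  some college: 120 × 42.5 = 5100
  associate degree: 280 × 34.5 = 9660
  bachelor's degree: 340 × 47.5 = 16,150
  graduate degree: 120 × 13 = 1560
Adjusted estimate = 34,870 / 940 = 37.0957 → 37.1.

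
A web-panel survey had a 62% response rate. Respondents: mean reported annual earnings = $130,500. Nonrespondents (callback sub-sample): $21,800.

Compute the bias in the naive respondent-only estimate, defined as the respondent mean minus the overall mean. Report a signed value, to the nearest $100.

+$41,300

Nonresponse fraction = 1 − 0.62 = 0.38.
Bias = (nonresponse fraction) × (respondent mean − nonrespondent mean)
     = 0.38 × (130,500 − 21,800) = 0.38 × 108,700 = 41,306.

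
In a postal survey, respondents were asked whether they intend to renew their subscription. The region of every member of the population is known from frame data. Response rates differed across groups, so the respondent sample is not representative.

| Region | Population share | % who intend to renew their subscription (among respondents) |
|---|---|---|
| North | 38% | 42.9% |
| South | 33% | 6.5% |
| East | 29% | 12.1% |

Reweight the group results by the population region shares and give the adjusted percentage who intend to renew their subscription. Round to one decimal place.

22.0%

Reweight to the known region distribution:
  North: 0.38 × 42.9 = 16.302
  South: 0.33 × 6.5 = 2.145
  East: 0.29 × 12.1 = 3.509
Post-stratified estimate = 21.956 → 22.0%.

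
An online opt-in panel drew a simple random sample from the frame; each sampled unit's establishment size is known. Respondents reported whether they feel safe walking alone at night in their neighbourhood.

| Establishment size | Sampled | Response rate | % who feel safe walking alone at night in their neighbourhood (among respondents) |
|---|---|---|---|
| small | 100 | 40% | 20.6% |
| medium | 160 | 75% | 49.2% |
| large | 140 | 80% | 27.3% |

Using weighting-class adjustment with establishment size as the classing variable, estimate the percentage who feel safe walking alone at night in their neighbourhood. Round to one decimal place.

With weight = n_sampled/n_responded per class, the weighted class total is n_sampled:
  small: 100 × 20.6 = 2060
  medium: 160 × 49.2 = 7872
  large: 140 × 27.3 = 3822
Adjusted estimate = 13,754 / 400 = 34.385 → 34.4%.

34.4%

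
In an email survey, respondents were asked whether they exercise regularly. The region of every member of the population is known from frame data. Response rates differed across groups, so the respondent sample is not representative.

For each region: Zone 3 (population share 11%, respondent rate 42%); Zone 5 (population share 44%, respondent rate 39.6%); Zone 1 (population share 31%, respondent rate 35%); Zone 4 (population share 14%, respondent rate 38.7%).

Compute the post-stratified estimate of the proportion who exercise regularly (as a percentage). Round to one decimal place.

38.3%

Each cell contributes population-share × respondent value:
  Zone 3: 0.11 × 42 = 4.62
  Zone 5: 0.44 × 39.6 = 17.424
  Zone 1: 0.31 × 35 = 10.85
  Zone 4: 0.14 × 38.7 = 5.418
Post-stratified estimate = 38.312 → 38.3%.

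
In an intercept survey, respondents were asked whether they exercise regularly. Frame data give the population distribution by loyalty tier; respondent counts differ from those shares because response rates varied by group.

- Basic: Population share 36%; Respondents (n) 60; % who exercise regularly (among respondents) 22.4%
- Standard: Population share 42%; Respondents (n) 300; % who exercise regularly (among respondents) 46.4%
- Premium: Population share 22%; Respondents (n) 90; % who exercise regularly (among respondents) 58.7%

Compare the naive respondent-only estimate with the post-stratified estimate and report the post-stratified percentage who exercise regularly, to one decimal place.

Unadjusted (pooled respondent) estimate weights by respondent counts:
  (60/450)×22.4 + (300/450)×46.4 + (90/450)×58.7 = 45.66%
Reweighting by population loyalty tier shares:
  0.36×22.4 + 0.42×46.4 + 0.22×58.7 = 40.466%

40.5%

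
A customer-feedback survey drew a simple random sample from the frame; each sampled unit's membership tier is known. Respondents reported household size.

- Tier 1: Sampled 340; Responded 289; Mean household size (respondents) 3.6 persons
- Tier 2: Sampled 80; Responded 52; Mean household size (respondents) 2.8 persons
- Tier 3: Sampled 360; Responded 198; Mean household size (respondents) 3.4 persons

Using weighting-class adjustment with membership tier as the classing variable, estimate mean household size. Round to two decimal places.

Class response rates: Tier 1 289/340 = 85%, Tier 2 52/80 = 65%, Tier 3 198/360 = 55%.
Weighting each respondent by the inverse class response rate inflates each class back to its sampled size, so the class weight is n_sampled:
  Tier 1: 340 × 3.6 = 1224
  Tier 2: 80 × 2.8 = 224
  Tier 3: 360 × 3.4 = 1224
Adjusted estimate = 2672 / 780 = 3.42564 → 3.43.

3.43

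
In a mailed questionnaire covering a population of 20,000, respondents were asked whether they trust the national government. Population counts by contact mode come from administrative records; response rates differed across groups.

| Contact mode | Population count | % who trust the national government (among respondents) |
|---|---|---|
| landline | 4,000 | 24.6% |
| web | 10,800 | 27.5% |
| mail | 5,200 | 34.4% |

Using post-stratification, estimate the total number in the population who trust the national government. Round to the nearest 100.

5,700

Apply each group's respondent rate to its population count:
  landline: 4,000 × 24.6% = 984
  web: 10,800 × 27.5% = 2970
  mail: 5,200 × 34.4% = 1788.8
Estimated total = 5742.8 → 5,700.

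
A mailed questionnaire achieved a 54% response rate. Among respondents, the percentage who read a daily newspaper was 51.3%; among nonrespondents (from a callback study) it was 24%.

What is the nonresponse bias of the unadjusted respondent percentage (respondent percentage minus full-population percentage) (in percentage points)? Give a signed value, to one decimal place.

Nonresponse fraction = 1 − 0.54 = 0.46.
Bias = (nonresponse fraction) × (respondent percentage − nonrespondent percentage)
     = 0.46 × (51.3 − 24) = 0.46 × 27.3 = 12.558.

+12.6 percentage points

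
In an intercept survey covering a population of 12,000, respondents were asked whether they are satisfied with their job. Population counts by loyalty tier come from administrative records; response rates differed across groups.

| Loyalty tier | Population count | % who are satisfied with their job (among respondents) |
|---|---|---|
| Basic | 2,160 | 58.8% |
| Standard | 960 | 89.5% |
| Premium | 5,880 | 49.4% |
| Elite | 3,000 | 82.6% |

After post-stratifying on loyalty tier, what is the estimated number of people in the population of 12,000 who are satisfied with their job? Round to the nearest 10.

Each cell contributes its population count × the respondent rate:
  Basic: 2,160 × 58.8% = 1270.08
  Standard: 960 × 89.5% = 859.2
  Premium: 5,880 × 49.4% = 2904.72
  Elite: 3,000 × 82.6% = 2478
Estimated total = 7512 → 7,510.

7,510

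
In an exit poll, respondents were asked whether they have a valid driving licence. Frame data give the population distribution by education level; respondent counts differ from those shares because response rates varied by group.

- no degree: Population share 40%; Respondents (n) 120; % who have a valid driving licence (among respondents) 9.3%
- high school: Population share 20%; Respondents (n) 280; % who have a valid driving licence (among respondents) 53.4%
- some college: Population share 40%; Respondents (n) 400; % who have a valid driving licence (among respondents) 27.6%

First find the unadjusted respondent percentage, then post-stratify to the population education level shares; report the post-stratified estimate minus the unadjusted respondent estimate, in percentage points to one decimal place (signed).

-8.4 percentage points

Naive respondent-only estimate (weights = respondent counts):
  (120/800)×9.3 + (280/800)×53.4 + (400/800)×27.6 = 33.885%
Post-stratifying to population shares instead:
  0.4×9.3 + 0.2×53.4 + 0.4×27.6 = 25.44%
Difference = 25.44 − 33.885 = -8.445 pp.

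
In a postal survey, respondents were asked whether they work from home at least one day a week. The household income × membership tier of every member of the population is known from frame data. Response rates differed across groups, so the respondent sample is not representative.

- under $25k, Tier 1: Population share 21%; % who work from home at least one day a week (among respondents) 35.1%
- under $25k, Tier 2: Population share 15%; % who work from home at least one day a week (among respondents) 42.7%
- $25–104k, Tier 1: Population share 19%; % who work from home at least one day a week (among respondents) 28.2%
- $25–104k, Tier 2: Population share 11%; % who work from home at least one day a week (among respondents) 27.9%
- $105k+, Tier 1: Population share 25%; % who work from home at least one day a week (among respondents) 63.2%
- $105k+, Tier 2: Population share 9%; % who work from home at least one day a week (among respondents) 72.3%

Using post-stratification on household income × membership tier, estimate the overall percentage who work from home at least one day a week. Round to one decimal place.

Each cell contributes population-share × respondent value:
  under $25k, Tier 1: 0.21 × 35.1 = 7.371
  under $25k, Tier 2: 0.15 × 42.7 = 6.405
  $25–104k, Tier 1: 0.19 × 28.2 = 5.358
  $25–104k, Tier 2: 0.11 × 27.9 = 3.069
  $105k+, Tier 1: 0.25 × 63.2 = 15.8
  $105k+, Tier 2: 0.09 × 72.3 = 6.507
Post-stratified estimate = 44.51 → 44.5%.

44.5%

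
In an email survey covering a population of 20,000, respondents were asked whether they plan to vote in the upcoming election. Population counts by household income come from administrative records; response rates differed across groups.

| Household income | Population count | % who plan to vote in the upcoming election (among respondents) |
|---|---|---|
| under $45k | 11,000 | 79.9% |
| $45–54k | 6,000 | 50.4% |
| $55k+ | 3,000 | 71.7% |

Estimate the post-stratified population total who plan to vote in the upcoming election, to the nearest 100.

14,000

Apply each group's respondent rate to its population count:
  under $45k: 11,000 × 79.9% = 8789
  $45–54k: 6,000 × 50.4% = 3024
  $55k+: 3,000 × 71.7% = 2151
Estimated total = 13,964 → 14,000.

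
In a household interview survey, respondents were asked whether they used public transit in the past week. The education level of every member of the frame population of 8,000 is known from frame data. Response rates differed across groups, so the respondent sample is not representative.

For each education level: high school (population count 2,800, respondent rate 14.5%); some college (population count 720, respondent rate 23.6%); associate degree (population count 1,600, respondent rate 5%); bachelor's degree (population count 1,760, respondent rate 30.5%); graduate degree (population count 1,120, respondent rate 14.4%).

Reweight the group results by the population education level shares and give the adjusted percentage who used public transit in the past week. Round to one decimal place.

16.9%

Reweight to the known education level distribution:
  high school: (2,800/8,000) × 14.5 = 5.075
  some college: (720/8,000) × 23.6 = 2.124
  associate degree: (1,600/8,000) × 5 = 1
  bachelor's degree: (1,760/8,000) × 30.5 = 6.71
  graduate degree: (1,120/8,000) × 14.4 = 2.016
Post-stratified estimate = 16.925 → 16.9%.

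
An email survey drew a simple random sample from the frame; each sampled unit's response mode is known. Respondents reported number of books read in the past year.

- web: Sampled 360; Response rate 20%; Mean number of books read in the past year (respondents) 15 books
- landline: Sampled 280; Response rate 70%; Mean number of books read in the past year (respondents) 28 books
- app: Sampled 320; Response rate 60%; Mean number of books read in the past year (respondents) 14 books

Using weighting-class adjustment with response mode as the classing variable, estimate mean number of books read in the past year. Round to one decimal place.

Each respondent's weight = sampled/responded in their class; summing within a class gives n_sampled, so:
  web: 360 × 15 = 5400
  landline: 280 × 28 = 7840
  app: 320 × 14 = 4480
Adjusted estimate = 17,720 / 960 = 18.4583 → 18.5.

18.5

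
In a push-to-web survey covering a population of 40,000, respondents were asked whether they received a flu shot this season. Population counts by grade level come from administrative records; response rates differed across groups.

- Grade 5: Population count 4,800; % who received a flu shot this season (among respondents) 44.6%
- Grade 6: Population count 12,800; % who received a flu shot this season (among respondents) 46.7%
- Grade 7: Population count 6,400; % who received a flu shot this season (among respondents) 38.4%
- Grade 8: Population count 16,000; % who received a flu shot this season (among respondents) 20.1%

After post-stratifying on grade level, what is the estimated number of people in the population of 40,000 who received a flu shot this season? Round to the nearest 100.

13,800

Apply each group's respondent rate to its population count:
  Grade 5: 4,800 × 44.6% = 2140.8
  Grade 6: 12,800 × 46.7% = 5977.6
  Grade 7: 6,400 × 38.4% = 2457.6
  Grade 8: 16,000 × 20.1% = 3216
Estimated total = 13,792 → 13,800.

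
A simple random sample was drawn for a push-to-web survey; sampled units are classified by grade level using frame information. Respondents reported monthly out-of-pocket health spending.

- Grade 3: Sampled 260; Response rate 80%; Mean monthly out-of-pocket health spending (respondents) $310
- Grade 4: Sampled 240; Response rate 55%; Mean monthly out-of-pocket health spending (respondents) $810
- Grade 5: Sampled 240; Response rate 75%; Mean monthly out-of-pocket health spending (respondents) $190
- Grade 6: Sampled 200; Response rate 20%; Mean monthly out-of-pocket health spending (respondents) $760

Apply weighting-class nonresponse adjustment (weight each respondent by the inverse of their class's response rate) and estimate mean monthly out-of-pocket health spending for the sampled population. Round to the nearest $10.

Weighting each respondent by the inverse class response rate inflates each class back to its sampled size, so the class weight is n_sampled:
  Grade 3: 260 × 310 = 80,600
  Grade 4: 240 × 810 = 194,400
  Grade 5: 240 × 190 = 45,600
  Grade 6: 200 × 760 = 152,000
Adjusted estimate = 472,600 / 940 = 502.766 → $500.

$500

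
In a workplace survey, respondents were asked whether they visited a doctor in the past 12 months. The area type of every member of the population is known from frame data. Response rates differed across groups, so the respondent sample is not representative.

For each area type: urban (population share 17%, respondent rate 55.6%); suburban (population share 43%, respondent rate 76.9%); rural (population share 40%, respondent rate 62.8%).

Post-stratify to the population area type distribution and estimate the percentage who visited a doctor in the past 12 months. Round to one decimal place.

Reweight to the known area type distribution:
  urban: 0.17 × 55.6 = 9.452
  suburban: 0.43 × 76.9 = 33.067
  rural: 0.4 × 62.8 = 25.12
Post-stratified estimate = 67.639 → 67.6%.

67.6%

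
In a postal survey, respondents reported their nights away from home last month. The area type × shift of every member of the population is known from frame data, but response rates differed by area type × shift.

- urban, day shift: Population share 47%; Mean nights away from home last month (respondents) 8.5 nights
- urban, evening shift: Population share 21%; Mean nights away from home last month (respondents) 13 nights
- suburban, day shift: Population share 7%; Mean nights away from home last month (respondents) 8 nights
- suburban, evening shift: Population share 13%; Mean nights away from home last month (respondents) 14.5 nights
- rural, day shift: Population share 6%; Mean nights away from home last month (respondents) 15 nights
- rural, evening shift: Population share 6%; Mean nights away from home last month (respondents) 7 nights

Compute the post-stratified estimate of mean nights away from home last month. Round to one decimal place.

10.5

Reweight to the known area type × shift distribution:
  urban, day shift: 0.47 × 8.5 = 3.995
  urban, evening shift: 0.21 × 13 = 2.73
  suburban, day shift: 0.07 × 8 = 0.56
  suburban, evening shift: 0.13 × 14.5 = 1.885
  rural, day shift: 0.06 × 15 = 0.9
  rural, evening shift: 0.06 × 7 = 0.42
Post-stratified estimate = 10.49 → 10.5.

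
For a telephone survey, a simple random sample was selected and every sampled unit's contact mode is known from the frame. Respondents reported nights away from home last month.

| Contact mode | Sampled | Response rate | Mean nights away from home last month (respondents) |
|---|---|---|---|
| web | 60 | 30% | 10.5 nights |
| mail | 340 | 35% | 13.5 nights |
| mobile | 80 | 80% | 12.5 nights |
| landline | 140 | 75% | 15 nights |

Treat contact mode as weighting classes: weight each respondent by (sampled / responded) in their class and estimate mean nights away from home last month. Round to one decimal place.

13.4

Inverse-response-rate weighting restores each class to its sampled count, so class totals weight by n_sampled:
  web: 60 × 10.5 = 630
  mail: 340 × 13.5 = 4590
  mobile: 80 × 12.5 = 1000
  landline: 140 × 15 = 2100
Adjusted estimate = 8320 / 620 = 13.4194 → 13.4.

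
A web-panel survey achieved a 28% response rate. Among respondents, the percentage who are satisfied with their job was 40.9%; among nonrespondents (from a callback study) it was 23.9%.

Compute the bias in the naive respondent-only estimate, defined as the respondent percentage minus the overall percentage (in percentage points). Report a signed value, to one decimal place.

Nonresponse fraction = 1 − 0.28 = 0.72.
Bias = (nonresponse fraction) × (respondent percentage − nonrespondent percentage)
     = 0.72 × (40.9 − 23.9) = 0.72 × 17 = 12.24.

+12.2 percentage points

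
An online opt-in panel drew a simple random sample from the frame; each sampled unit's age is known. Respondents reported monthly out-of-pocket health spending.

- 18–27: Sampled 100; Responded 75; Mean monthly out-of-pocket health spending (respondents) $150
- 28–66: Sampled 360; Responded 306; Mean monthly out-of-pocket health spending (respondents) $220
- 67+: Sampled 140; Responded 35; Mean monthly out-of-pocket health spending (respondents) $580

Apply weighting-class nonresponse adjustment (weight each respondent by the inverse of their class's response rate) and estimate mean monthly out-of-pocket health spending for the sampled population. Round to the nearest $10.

Class response rates: 18–27 75/100 = 75%, 28–66 306/360 = 85%, 67+ 35/140 = 25%.
Weighting each respondent by the inverse class response rate inflates each class back to its sampled size, so the class weight is n_sampled:
  18–27: 100 × 150 = 15,000
  28–66: 360 × 220 = 79,200
  67+: 140 × 580 = 81,200
Adjusted estimate = 175,400 / 600 = 292.333 → $290.

$290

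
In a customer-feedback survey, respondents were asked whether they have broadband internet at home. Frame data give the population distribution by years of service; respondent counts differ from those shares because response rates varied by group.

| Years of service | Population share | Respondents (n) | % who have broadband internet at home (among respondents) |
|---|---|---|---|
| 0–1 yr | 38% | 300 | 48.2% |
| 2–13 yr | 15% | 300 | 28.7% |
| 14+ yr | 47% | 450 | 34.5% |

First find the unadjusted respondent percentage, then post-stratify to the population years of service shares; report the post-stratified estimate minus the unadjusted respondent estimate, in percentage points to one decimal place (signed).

Unadjusted (pooled respondent) estimate weights by respondent counts:
  (300/1050)×48.2 + (300/1050)×28.7 + (450/1050)×34.5 = 36.7571%
Reweighting by population years of service shares:
  0.38×48.2 + 0.15×28.7 + 0.47×34.5 = 38.836%
Difference = 38.836 − 36.7571 = 2.0789 pp.

+2.1 percentage points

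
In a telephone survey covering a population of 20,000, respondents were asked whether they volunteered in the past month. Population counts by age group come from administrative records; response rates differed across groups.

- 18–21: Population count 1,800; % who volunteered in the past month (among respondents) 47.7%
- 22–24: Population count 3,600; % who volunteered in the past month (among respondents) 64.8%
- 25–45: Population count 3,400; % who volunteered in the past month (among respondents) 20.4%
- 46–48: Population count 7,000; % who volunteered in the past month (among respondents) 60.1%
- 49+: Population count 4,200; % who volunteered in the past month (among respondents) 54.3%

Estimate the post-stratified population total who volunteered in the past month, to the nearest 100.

Estimated count per cell = population count × respondent percentage:
  18–21: 1,800 × 47.7% = 858.6
  22–24: 3,600 × 64.8% = 2332.8
  25–45: 3,400 × 20.4% = 693.6
  46–48: 7,000 × 60.1% = 4207
  49+: 4,200 × 54.3% = 2280.6
Estimated total = 10372.6 → 10,400.

10,400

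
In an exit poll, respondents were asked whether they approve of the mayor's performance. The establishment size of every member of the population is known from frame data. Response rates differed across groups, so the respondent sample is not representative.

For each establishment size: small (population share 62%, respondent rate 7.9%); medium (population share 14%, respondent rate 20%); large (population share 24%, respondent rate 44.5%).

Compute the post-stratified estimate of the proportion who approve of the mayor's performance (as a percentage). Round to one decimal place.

Each cell contributes population-share × respondent value:
  small: 0.62 × 7.9 = 4.898
  medium: 0.14 × 20 = 2.8
  large: 0.24 × 44.5 = 10.68
Post-stratified estimate = 18.378 → 18.4%.

18.4%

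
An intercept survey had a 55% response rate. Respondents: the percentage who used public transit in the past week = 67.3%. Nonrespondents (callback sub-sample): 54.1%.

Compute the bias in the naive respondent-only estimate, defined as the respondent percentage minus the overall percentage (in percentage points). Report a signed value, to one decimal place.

Nonresponse fraction = 1 − 0.55 = 0.45.
Bias = (nonresponse fraction) × (respondent percentage − nonrespondent percentage)
     = 0.45 × (67.3 − 54.1) = 0.45 × 13.2 = 5.94.

+5.9 percentage points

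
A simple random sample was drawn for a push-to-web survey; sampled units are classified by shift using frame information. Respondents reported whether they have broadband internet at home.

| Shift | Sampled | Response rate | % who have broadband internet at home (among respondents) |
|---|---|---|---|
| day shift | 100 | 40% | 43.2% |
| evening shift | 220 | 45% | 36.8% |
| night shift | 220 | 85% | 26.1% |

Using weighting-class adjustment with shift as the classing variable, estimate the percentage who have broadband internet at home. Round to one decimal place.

Each respondent's weight = sampled/responded in their class; summing within a class gives n_sampled, so:
  day shift: 100 × 43.2 = 4320
  evening shift: 220 × 36.8 = 8096
  night shift: 220 × 26.1 = 5742
Adjusted estimate = 18,158 / 540 = 33.6259 → 33.6%.

33.6%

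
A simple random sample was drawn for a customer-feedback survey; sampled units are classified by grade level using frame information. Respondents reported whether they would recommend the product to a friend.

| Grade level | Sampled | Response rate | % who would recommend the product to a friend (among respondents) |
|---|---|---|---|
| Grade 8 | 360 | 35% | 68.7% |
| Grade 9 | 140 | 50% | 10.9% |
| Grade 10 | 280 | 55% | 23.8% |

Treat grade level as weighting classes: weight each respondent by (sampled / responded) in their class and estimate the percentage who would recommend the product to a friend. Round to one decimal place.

With weight = n_sampled/n_responded per class, the weighted class total is n_sampled:
  Grade 8: 360 × 68.7 = 24,732
  Grade 9: 140 × 10.9 = 1526
  Grade 10: 280 × 23.8 = 6664
Adjusted estimate = 32,922 / 780 = 42.2077 → 42.2%.

42.2%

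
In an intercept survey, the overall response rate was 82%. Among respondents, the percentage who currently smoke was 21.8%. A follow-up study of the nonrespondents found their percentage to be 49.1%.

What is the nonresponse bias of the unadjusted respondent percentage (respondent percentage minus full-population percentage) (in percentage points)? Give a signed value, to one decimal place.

-4.9 percentage points

Nonresponse fraction = 1 − 0.82 = 0.18.
Bias = (nonresponse fraction) × (respondent percentage − nonrespondent percentage)
     = 0.18 × (21.8 − 49.1) = 0.18 × -27.3 = -4.914.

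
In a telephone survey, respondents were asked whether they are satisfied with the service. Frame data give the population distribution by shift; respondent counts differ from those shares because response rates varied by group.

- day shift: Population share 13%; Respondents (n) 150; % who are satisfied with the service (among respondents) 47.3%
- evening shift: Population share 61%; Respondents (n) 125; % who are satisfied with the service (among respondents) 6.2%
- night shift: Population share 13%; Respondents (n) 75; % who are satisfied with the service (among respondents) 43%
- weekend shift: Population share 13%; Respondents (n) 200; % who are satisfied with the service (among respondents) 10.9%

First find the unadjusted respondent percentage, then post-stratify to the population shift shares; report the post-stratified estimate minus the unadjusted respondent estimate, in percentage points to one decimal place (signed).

-7.2 percentage points

Unadjusted (pooled respondent) estimate weights by respondent counts:
  (150/550)×47.3 + (125/550)×6.2 + (75/550)×43 + (200/550)×10.9 = 24.1364%
Post-stratified estimate weights by population shares:
  0.13×47.3 + 0.61×6.2 + 0.13×43 + 0.13×10.9 = 16.938%
Difference = 16.938 − 24.1364 = -7.1984 pp.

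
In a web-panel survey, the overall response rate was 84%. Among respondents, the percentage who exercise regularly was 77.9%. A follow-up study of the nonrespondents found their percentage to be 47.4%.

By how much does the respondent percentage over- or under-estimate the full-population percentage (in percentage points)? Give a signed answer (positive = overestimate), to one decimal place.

+4.9 percentage points

Nonresponse fraction = 1 − 0.84 = 0.16.
Bias = (nonresponse fraction) × (respondent percentage − nonrespondent percentage)
     = 0.16 × (77.9 − 47.4) = 0.16 × 30.5 = 4.88.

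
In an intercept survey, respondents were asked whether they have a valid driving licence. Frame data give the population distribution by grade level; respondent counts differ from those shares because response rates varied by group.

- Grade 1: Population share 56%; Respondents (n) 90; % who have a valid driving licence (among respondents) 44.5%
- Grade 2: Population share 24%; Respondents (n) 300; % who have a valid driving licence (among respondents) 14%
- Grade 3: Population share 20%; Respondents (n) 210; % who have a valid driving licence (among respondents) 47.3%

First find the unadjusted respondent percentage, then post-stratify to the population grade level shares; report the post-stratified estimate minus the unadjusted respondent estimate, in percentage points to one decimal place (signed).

+7.5 percentage points

Naive respondent-only estimate (weights = respondent counts):
  (90/600)×44.5 + (300/600)×14 + (210/600)×47.3 = 30.23%
Post-stratified estimate weights by population shares:
  0.56×44.5 + 0.24×14 + 0.2×47.3 = 37.74%
Difference = 37.74 − 30.23 = 7.51 pp.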